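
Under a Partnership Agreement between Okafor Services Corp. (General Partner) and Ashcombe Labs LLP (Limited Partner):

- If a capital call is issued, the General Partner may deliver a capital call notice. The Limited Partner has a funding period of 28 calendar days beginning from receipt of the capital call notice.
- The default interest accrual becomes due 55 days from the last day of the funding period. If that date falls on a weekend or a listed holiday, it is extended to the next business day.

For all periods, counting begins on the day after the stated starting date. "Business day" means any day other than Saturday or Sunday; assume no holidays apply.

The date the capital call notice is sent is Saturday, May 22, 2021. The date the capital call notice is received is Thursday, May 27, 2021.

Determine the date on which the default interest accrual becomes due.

August 18, 2021

The last day of the funding period: May 27, 2021 + 28 days = June 24, 2021.
The date on which the default interest accrual becomes due: 55 calendar days after June 24, 2021 is August 18, 2021. August 18, 2021 is a Wednesday, so no roll-forward applies.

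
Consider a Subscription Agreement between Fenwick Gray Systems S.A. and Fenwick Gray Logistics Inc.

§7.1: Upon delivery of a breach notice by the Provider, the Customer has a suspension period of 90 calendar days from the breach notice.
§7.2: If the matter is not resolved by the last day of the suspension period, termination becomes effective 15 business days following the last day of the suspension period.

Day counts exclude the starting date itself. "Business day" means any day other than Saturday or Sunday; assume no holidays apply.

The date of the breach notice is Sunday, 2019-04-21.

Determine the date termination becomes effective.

2019-08-09

The last day of the suspension period: 2019-04-21 + 90 days = 2019-07-20.
The date termination becomes effective: counting 15 business days from Saturday, 2019-07-20 (Jul 22, Jul 23, Jul 24, Jul 25, …, Aug 7, Aug 8, Aug 9, skipping weekends) reaches Friday, 2019-08-09.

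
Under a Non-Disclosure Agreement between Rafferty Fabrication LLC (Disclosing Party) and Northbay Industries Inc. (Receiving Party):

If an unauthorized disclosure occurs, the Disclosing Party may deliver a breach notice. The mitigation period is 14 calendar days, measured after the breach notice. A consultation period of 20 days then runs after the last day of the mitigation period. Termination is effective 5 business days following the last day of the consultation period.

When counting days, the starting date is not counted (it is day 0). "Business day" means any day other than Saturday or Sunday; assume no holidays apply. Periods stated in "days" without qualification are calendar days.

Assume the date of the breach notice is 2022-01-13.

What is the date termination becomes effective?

2022-02-23

The last day of the mitigation period: 2022-01-13 + 14 days = 2022-01-27.
The last day of the consultation period: 20 calendar days after 2022-01-27 is 2022-02-16.
The date termination becomes effective: 5 business days after Wednesday, 2022-02-16, skipping weekends — Feb 17, Feb 18, Feb 21, Feb 22, Feb 23 — lands on Wednesday, 2022-02-23.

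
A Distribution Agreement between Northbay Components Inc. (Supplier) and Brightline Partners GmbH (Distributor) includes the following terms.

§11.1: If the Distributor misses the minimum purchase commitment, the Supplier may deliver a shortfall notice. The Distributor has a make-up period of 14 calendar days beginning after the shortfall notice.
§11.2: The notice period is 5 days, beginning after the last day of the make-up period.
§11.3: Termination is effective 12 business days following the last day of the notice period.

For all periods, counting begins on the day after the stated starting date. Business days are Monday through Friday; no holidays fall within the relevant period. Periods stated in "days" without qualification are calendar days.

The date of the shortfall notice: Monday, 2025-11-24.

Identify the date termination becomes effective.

2025-12-30

Adding 14 calendar days to 2025-11-24 gives 2025-12-08, which is the last day of the make-up period.
Adding 5 calendar days to 2025-12-08 gives 2025-12-13, which is the last day of the notice period.
From Saturday, 2025-12-13, 12 business days (Dec 15, Dec 16, Dec 17, Dec 18, …, Dec 26, Dec 29, Dec 30, skipping weekends) brings us to Tuesday, 2025-12-30, which is the date termination becomes effective.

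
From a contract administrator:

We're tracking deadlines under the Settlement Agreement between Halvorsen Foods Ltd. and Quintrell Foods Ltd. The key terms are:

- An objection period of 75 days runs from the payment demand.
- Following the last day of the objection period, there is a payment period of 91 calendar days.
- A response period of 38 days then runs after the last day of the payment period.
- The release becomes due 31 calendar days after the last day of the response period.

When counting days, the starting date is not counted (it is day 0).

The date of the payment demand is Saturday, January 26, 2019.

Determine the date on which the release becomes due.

September 18, 2019

Adding 75 calendar days to January 26, 2019 gives April 11, 2019, which is the last day of the objection period.
Adding 91 calendar days to April 11, 2019 gives July 11, 2019, which is the last day of the payment period.
Adding 38 calendar days to July 11, 2019 gives August 18, 2019, which is the last day of the response period.
Adding 31 calendar days to August 18, 2019 gives September 18, 2019, which is the date on which the release becomes due.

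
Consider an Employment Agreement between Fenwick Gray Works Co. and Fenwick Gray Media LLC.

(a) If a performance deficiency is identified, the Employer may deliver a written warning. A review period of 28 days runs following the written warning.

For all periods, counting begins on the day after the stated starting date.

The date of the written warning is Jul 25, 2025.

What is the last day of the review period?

The last day of the review period: Jul 25, 2025 + 28 days = Aug 22, 2025.

Aug 22, 2025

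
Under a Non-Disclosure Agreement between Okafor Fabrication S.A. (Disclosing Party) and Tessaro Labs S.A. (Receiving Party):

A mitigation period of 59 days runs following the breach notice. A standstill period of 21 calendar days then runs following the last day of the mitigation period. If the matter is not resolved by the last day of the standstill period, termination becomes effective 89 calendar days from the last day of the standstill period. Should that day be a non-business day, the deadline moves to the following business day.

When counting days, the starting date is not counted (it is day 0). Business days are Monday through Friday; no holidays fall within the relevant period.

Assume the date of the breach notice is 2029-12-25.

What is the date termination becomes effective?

The last day of the mitigation period: 59 calendar days after 2029-12-25 is 2030-02-22.
The last day of the standstill period: 2030-02-22 + 21 days = 2030-03-15.
The date termination becomes effective: 2030-03-15 + 89 days = 2030-06-12. 2030-06-12 is a Wednesday, so no roll-forward applies.

2030-06-12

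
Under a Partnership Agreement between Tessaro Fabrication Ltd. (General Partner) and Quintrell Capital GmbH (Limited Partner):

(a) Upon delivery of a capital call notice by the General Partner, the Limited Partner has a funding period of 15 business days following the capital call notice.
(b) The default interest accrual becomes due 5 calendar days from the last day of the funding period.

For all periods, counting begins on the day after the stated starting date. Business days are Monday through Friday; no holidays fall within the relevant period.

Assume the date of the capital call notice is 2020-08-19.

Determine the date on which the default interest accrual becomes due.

2020-09-14

From Wednesday, 2020-08-19, 15 business days (Aug 20, Aug 21, Aug 24, Aug 25, …, Sep 7, Sep 8, Sep 9, skipping weekends) brings us to Wednesday, 2020-09-09, which is the last day of the funding period.
Adding 5 calendar days to 2020-09-09 gives 2020-09-14, which is the date on which the default interest accrual becomes due.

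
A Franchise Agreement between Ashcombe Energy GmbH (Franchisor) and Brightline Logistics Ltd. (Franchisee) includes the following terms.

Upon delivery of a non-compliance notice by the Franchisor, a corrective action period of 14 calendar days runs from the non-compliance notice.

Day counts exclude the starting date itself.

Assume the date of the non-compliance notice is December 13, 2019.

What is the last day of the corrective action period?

December 27, 2019

Adding 14 calendar days to December 13, 2019 gives December 27, 2019, which is the last day of the corrective action period.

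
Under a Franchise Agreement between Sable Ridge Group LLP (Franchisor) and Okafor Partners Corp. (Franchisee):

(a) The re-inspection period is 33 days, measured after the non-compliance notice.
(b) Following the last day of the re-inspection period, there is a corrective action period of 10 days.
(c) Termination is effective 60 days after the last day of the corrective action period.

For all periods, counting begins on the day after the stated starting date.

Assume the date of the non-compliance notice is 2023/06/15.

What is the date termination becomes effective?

2023/09/26

The last day of the re-inspection period: 2023/06/15 + 33 days = 2023/07/18.
The last day of the corrective action period: 2023/07/18 + 10 days = 2023/07/28.
The date termination becomes effective: 2023/07/28 + 60 days = 2023/09/26.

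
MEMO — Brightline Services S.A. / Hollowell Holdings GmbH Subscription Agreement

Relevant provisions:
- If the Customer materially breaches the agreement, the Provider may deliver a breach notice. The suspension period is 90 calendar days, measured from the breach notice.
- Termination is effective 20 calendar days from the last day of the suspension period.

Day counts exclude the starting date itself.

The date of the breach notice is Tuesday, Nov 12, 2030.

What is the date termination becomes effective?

Adding 90 calendar days to Nov 12, 2030 gives Feb 10, 2031, which is the last day of the suspension period.
The date termination becomes effective: 20 calendar days after Feb 10, 2031 is Mar 2, 2031.

Mar 2, 2031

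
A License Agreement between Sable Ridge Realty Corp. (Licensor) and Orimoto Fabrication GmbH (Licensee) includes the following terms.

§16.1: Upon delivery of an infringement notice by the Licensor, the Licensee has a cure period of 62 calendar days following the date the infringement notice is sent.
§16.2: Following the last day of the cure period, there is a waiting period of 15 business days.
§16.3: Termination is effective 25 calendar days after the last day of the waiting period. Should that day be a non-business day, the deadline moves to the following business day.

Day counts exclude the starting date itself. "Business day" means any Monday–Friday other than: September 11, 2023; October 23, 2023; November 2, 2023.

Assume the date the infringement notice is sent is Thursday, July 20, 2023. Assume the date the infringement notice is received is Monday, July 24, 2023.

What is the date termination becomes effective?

November 6, 2023

Adding 62 calendar days to July 20, 2023 gives September 20, 2023, which is the last day of the cure period.
From Wednesday, September 20, 2023, 15 business days (Sep 21, Sep 22, Sep 25, Sep 26, …, Oct 9, Oct 10, Oct 11, skipping weekends) brings us to Wednesday, October 11, 2023, which is the last day of the waiting period.
Adding 25 calendar days to October 11, 2023 gives November 5, 2023, which is the date termination becomes effective. That falls on a Sunday, so it rolls to the next business day, Monday, November 6, 2023.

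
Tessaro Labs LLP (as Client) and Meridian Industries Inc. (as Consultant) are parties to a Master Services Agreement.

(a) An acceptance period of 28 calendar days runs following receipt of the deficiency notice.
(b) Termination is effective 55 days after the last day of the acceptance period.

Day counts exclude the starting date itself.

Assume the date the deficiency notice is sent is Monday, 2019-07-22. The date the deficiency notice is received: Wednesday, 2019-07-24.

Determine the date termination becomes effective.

The last day of the acceptance period: 28 calendar days after 2019-07-24 is 2019-08-21.
The date termination becomes effective: 2019-08-21 + 55 days = 2019-10-15.

2019-10-15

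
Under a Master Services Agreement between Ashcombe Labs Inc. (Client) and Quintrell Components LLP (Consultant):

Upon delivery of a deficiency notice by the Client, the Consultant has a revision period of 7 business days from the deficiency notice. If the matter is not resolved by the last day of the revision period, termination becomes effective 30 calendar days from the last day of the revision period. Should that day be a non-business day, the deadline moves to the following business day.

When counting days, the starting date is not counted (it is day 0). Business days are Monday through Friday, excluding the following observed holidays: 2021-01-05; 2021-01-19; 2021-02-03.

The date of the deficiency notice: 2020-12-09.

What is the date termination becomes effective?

The last day of the revision period: counting 7 business days from Wednesday, 2020-12-09 (Dec 10, Dec 11, Dec 14, Dec 15, Dec 16, Dec 17, Dec 18, skipping weekends) reaches Friday, 2020-12-18.
The date termination becomes effective: 30 calendar days after 2020-12-18 is 2021-01-17. That falls on a Sunday, so it rolls to the next business day, Monday, 2021-01-18.

2021-01-18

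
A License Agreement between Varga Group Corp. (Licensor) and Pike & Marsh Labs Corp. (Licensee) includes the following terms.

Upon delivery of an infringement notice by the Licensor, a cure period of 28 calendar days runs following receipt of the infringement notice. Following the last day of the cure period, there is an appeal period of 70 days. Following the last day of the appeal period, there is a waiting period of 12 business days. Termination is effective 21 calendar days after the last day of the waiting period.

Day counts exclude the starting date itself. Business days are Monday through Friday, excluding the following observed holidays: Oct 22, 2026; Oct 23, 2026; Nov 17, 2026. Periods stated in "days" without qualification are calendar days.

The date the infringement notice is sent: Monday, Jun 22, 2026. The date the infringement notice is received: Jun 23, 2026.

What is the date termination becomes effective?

Nov 5, 2026

The last day of the cure period: Jun 23, 2026 + 28 days = Jul 21, 2026.
The last day of the appeal period: Jul 21, 2026 + 70 days = Sep 29, 2026.
From Tuesday, Sep 29, 2026, 12 business days (Sep 30, Oct 1, Oct 2, Oct 5, …, Oct 13, Oct 14, Oct 15, skipping weekends) brings us to Thursday, Oct 15, 2026, which is the last day of the waiting period.
The date termination becomes effective: Oct 15, 2026 + 21 days = Nov 5, 2026.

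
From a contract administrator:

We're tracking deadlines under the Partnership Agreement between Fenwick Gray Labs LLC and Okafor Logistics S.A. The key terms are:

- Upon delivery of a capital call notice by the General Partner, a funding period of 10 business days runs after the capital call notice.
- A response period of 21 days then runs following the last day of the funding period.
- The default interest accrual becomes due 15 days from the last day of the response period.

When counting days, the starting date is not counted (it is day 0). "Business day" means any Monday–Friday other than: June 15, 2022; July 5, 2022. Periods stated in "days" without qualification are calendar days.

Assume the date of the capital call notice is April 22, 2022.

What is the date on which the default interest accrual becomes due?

The last day of the funding period: counting 10 business days from Friday, April 22, 2022 (Apr 25, Apr 26, Apr 27, Apr 28, Apr 29, May 2, May 3, May 4, May 5, May 6, skipping weekends) reaches Friday, May 6, 2022.
The last day of the response period: May 6, 2022 + 21 days = May 27, 2022.
Adding 15 calendar days to May 27, 2022 gives June 11, 2022, which is the date on which the default interest accrual becomes due.

June 11, 2022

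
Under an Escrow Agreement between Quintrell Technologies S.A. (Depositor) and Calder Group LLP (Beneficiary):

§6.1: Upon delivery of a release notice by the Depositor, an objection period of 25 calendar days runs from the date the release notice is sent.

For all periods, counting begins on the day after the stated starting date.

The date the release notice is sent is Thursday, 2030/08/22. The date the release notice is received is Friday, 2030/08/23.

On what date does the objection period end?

The last day of the objection period: 2030/08/22 + 25 days = 2030/09/16.

2030/09/16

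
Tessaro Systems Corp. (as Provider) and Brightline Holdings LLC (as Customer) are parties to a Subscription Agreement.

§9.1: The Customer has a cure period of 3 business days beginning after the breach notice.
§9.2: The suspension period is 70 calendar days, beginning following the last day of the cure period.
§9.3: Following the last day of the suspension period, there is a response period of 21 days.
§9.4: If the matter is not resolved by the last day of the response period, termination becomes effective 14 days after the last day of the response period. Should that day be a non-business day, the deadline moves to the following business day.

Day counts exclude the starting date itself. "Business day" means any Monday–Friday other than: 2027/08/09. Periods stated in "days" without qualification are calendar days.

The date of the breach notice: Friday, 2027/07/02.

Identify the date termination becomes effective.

The last day of the cure period: 3 business days after Friday, 2027/07/02, skipping weekends — Jul 5, Jul 6, Jul 7 — lands on Wednesday, 2027/07/07.
The last day of the suspension period: 2027/07/07 + 70 days = 2027/09/15.
Adding 21 calendar days to 2027/09/15 gives 2027/10/06, which is the last day of the response period.
The date termination becomes effective: 2027/10/06 + 14 days = 2027/10/20. 2027/10/20 is a Wednesday and is not a listed holiday, so no roll-forward applies.

2027/10/20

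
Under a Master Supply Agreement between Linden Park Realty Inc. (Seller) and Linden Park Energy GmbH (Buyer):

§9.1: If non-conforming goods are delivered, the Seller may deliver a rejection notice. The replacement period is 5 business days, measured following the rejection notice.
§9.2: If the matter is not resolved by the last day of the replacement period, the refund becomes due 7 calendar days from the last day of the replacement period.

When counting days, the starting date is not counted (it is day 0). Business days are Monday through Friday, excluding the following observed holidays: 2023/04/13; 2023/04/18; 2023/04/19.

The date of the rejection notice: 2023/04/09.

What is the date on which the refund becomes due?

2023/04/24

The last day of the replacement period: 5 business days after Sunday, 2023/04/09, skipping weekends and the listed holiday on Apr 13 — Apr 10, Apr 11, Apr 12, Apr 14, Apr 17 — lands on Monday, 2023/04/17.
Adding 7 calendar days to 2023/04/17 gives 2023/04/24, which is the date on which the refund becomes due.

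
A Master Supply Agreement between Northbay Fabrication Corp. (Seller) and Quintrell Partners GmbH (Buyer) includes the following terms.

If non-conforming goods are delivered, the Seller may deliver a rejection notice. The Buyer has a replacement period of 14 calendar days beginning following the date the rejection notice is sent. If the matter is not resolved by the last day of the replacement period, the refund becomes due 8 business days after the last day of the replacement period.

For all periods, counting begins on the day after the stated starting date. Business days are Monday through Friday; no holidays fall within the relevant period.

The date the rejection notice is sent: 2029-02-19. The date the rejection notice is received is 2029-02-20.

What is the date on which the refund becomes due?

The last day of the replacement period: 14 calendar days after 2029-02-19 is 2029-03-05.
From Monday, 2029-03-05, 8 business days (Mar 6, Mar 7, Mar 8, Mar 9, Mar 12, Mar 13, Mar 14, Mar 15, skipping weekends) brings us to Thursday, 2029-03-15, which is the date on which the refund becomes due.

2029-03-15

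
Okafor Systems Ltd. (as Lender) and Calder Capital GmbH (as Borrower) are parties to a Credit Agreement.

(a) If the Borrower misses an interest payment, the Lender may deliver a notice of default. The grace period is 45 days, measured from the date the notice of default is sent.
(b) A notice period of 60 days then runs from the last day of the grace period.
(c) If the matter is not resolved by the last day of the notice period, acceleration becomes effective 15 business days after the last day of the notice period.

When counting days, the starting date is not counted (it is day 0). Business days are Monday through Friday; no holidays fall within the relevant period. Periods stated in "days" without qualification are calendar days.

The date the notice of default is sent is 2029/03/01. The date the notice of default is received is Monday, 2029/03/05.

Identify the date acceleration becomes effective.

2029/07/05

Adding 45 calendar days to 2029/03/01 gives 2029/04/15, which is the last day of the grace period.
The last day of the notice period: 60 calendar days after 2029/04/15 is 2029/06/14.
The date acceleration becomes effective: counting 15 business days from Thursday, 2029/06/14 (Jun 15, Jun 18, Jun 19, Jun 20, …, Jul 3, Jul 4, Jul 5, skipping weekends) reaches Thursday, 2029/07/05.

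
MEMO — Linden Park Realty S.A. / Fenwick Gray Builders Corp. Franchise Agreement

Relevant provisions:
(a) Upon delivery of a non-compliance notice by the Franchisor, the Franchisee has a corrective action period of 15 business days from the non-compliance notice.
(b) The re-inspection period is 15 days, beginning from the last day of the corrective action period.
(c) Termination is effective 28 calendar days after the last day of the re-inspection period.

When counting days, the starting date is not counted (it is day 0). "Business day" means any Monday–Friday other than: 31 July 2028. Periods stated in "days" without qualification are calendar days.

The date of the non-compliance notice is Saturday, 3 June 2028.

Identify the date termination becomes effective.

The last day of the corrective action period: counting 15 business days from Saturday, 3 June 2028 (Jun 5, Jun 6, Jun 7, Jun 8, …, Jun 21, Jun 22, Jun 23, skipping weekends) reaches Friday, 23 June 2028.
The last day of the re-inspection period: 23 June 2028 + 15 days = 8 July 2028.
Adding 28 calendar days to 8 July 2028 gives 5 August 2028, which is the date termination becomes effective.

5 August 2028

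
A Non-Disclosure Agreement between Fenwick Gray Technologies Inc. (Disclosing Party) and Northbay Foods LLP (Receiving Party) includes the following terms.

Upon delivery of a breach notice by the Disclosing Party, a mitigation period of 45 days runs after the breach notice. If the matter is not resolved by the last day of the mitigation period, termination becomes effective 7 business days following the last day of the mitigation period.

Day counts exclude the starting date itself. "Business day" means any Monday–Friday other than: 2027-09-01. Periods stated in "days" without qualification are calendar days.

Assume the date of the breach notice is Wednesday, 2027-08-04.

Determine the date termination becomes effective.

2027-09-28

Adding 45 calendar days to 2027-08-04 gives 2027-09-18, which is the last day of the mitigation period.
The date termination becomes effective: counting 7 business days from Saturday, 2027-09-18 (Sep 20, Sep 21, Sep 22, Sep 23, Sep 24, Sep 27, Sep 28, skipping weekends) reaches Tuesday, 2027-09-28.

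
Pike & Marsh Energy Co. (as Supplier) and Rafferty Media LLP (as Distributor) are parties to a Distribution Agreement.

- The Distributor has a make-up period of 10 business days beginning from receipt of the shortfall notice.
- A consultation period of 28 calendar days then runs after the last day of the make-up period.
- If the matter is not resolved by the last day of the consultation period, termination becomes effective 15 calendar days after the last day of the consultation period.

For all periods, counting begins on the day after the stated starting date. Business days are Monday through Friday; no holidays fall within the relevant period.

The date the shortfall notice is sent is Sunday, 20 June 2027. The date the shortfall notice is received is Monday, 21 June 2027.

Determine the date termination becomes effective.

From Monday, 21 June 2027, 10 business days (Jun 22, Jun 23, Jun 24, Jun 25, Jun 28, Jun 29, Jun 30, Jul 1, Jul 2, Jul 5, skipping weekends) brings us to Monday, 5 July 2027, which is the last day of the make-up period.
The last day of the consultation period: 5 July 2027 + 28 days = 2 August 2027.
Adding 15 calendar days to 2 August 2027 gives 17 August 2027, which is the date termination becomes effective.

17 August 2027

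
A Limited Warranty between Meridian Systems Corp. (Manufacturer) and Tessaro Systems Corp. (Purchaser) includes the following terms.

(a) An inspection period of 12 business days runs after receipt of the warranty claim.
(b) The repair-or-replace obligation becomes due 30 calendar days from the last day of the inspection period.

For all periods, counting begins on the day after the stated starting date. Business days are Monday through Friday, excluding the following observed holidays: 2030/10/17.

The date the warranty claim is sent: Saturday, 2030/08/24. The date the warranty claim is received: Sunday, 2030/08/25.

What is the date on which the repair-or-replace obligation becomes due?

2030/10/10

The last day of the inspection period: 12 business days after Sunday, 2030/08/25, skipping weekends — Aug 26, Aug 27, Aug 28, Aug 29, …, Sep 6, Sep 9, Sep 10 — lands on Tuesday, 2030/09/10.
The date on which the repair-or-replace obligation becomes due: 30 calendar days after 2030/09/10 is 2030/10/10.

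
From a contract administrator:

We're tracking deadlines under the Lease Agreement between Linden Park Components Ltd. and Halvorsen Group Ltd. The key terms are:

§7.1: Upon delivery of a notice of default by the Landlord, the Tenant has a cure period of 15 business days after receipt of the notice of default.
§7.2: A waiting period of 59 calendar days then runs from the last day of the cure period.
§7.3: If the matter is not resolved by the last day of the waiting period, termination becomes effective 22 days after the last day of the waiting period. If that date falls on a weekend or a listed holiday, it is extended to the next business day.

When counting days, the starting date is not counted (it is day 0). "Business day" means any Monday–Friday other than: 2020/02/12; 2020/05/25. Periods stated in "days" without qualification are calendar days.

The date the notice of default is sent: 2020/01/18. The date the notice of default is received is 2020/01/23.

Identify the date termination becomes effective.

2020/05/05

The last day of the cure period: counting 15 business days from Thursday, 2020/01/23 (Jan 24, Jan 27, Jan 28, Jan 29, …, Feb 11, Feb 13, Feb 14, skipping weekends and the listed holiday on Feb 12) reaches Friday, 2020/02/14.
Adding 59 calendar days to 2020/02/14 gives 2020/04/13, which is the last day of the waiting period.
The date termination becomes effective: 2020/04/13 + 22 days = 2020/05/05. 2020/05/05 is a Tuesday and is not a listed holiday, so no roll-forward applies.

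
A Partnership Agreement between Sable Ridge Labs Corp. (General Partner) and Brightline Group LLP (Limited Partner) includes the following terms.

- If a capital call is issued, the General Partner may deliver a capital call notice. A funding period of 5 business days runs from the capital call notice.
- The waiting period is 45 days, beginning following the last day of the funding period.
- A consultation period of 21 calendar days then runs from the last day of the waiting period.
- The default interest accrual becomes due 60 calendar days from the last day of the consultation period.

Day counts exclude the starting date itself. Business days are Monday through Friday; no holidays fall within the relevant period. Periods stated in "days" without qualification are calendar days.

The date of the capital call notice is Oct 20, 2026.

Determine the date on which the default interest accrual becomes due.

The last day of the funding period: 5 business days after Tuesday, Oct 20, 2026, skipping weekends — Oct 21, Oct 22, Oct 23, Oct 26, Oct 27 — lands on Tuesday, Oct 27, 2026.
Adding 45 calendar days to Oct 27, 2026 gives Dec 11, 2026, which is the last day of the waiting period.
The last day of the consultation period: 21 calendar days after Dec 11, 2026 is Jan 1, 2027.
The date on which the default interest accrual becomes due: Jan 1, 2027 + 60 days = Mar 2, 2027.

Mar 2, 2027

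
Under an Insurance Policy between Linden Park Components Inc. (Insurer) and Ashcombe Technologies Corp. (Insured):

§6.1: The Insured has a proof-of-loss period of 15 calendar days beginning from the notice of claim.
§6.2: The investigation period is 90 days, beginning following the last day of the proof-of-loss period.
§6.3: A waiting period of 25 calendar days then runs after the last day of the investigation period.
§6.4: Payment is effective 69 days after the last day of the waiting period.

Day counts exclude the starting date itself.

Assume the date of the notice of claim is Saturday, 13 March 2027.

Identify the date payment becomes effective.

The last day of the proof-of-loss period: 13 March 2027 + 15 days = 28 March 2027.
The last day of the investigation period: 28 March 2027 + 90 days = 26 June 2027.
Adding 25 calendar days to 26 June 2027 gives 21 July 2027, which is the last day of the waiting period.
The date payment becomes effective: 69 calendar days after 21 July 2027 is 28 September 2027.

28 September 2027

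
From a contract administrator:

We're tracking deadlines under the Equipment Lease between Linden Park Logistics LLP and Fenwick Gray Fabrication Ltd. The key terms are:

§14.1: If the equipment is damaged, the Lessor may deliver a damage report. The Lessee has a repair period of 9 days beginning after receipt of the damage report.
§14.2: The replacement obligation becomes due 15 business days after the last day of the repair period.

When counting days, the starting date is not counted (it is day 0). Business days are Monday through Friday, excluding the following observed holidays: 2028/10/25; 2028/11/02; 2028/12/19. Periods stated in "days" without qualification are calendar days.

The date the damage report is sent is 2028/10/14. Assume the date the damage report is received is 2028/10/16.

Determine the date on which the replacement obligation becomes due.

2028/11/16

The last day of the repair period: 2028/10/16 + 9 days = 2028/10/25.
The date on which the replacement obligation becomes due: 15 business days after Wednesday, 2028/10/25, skipping weekends and the listed holiday on Nov 2 — Oct 26, Oct 27, Oct 30, Oct 31, …, Nov 14, Nov 15, Nov 16 — lands on Thursday, 2028/11/16.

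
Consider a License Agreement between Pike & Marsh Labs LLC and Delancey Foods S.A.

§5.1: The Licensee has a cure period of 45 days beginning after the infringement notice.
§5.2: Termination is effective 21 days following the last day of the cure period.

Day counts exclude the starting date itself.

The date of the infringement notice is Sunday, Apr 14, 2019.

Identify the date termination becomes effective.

Jun 19, 2019

Adding 45 calendar days to Apr 14, 2019 gives May 29, 2019, which is the last day of the cure period.
The date termination becomes effective: May 29, 2019 + 21 days = Jun 19, 2019.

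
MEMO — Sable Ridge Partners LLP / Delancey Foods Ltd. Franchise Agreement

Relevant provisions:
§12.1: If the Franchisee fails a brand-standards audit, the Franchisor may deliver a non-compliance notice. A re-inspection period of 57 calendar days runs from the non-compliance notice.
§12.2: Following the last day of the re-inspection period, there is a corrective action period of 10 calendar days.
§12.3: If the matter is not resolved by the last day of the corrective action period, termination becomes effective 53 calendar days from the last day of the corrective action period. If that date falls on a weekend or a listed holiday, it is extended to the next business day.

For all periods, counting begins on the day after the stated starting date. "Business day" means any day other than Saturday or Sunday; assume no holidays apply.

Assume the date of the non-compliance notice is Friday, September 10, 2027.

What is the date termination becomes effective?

January 10, 2028

The last day of the re-inspection period: September 10, 2027 + 57 days = November 6, 2027.
The last day of the corrective action period: 10 calendar days after November 6, 2027 is November 16, 2027.
The date termination becomes effective: November 16, 2027 + 53 days = January 8, 2028. That falls on a Saturday, so it rolls to the next business day, Monday, January 10, 2028.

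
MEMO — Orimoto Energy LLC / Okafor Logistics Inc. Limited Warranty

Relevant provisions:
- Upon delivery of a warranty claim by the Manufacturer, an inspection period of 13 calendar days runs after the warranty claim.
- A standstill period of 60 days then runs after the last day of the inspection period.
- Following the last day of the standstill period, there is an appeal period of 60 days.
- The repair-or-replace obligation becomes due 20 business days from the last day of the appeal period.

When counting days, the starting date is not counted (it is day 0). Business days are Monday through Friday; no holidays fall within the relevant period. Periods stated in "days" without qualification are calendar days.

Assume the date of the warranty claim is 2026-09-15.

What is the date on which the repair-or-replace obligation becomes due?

2027-02-23

The last day of the inspection period: 13 calendar days after 2026-09-15 is 2026-09-28.
Adding 60 calendar days to 2026-09-28 gives 2026-11-27, which is the last day of the standstill period.
The last day of the appeal period: 2026-11-27 + 60 days = 2027-01-26.
The date on which the repair-or-replace obligation becomes due: 20 business days after Tuesday, 2027-01-26, skipping weekends — Jan 27, Jan 28, Jan 29, Feb 1, …, Feb 19, Feb 22, Feb 23 — lands on Tuesday, 2027-02-23.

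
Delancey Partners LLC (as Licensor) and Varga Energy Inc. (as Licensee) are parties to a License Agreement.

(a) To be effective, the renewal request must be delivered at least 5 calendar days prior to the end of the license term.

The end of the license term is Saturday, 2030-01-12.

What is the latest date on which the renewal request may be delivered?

2030-01-07

Counting back 5 calendar days from 2030-01-12 gives 2030-01-07.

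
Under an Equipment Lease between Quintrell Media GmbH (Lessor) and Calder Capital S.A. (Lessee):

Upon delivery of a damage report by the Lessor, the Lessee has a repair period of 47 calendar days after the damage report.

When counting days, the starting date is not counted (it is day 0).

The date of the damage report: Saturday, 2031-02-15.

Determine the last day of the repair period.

Adding 47 calendar days to 2031-02-15 gives 2031-04-03, which is the last day of the repair period.

2031-04-03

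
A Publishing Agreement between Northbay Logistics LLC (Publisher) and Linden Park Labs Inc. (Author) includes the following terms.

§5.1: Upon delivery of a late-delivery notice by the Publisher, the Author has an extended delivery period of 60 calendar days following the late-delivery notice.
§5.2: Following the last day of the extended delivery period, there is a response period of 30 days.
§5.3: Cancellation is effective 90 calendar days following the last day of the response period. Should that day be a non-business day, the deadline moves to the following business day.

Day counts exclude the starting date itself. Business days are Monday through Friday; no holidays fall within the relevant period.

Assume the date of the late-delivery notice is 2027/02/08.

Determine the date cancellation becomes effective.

The last day of the extended delivery period: 60 calendar days after 2027/02/08 is 2027/04/09.
Adding 30 calendar days to 2027/04/09 gives 2027/05/09, which is the last day of the response period.
The date cancellation becomes effective: 2027/05/09 + 90 days = 2027/08/07. That falls on a Saturday, so it rolls to the next business day, Monday, 2027/08/09.

2027/08/09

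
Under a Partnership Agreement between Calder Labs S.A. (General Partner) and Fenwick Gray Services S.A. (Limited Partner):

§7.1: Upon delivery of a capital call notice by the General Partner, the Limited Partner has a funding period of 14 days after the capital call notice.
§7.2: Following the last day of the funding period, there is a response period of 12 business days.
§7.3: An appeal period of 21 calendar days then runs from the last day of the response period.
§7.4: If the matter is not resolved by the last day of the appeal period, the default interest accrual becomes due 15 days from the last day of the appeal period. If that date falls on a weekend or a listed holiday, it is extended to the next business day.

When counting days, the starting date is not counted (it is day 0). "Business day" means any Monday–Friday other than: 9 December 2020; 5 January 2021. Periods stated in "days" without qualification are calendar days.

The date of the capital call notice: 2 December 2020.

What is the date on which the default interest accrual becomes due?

Adding 14 calendar days to 2 December 2020 gives 16 December 2020, which is the last day of the funding period.
The last day of the response period: counting 12 business days from Wednesday, 16 December 2020 (Dec 17, Dec 18, Dec 21, Dec 22, …, Dec 30, Dec 31, Jan 1, skipping weekends) reaches Friday, 1 January 2021.
Adding 21 calendar days to 1 January 2021 gives 22 January 2021, which is the last day of the appeal period.
The date on which the default interest accrual becomes due: 22 January 2021 + 15 days = 6 February 2021. That falls on a Saturday, so it rolls to the next business day, Monday, 8 February 2021.

8 February 2021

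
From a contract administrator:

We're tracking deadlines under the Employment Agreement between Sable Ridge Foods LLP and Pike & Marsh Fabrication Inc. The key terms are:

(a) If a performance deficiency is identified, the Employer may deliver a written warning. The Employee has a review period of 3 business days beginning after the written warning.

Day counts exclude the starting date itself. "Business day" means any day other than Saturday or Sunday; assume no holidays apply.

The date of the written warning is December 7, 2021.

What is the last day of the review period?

December 10, 2021

The last day of the review period: 3 business days after Tuesday, December 7, 2021, skipping weekends — Dec 8, Dec 9, Dec 10 — lands on Friday, December 10, 2021.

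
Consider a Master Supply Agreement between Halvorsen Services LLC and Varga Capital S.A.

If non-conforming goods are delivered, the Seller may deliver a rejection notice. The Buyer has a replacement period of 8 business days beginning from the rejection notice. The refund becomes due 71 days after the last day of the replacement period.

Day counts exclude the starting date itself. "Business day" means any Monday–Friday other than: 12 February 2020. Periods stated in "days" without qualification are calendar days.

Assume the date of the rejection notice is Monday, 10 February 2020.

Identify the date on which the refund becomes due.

From Monday, 10 February 2020, 8 business days (Feb 11, Feb 13, Feb 14, Feb 17, Feb 18, Feb 19, Feb 20, Feb 21, skipping weekends and the listed holiday on Feb 12) brings us to Friday, 21 February 2020, which is the last day of the replacement period.
The date on which the refund becomes due: 21 February 2020 + 71 days = 2 May 2020.

2 May 2020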